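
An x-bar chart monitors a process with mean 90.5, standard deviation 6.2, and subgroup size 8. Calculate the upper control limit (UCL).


UCL = 90.5 + 3 * 6.2 / sqrt(8)

97.08


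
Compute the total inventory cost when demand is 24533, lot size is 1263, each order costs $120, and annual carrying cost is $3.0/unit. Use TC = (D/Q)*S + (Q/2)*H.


TC = 24533/1263 * 120 + 1263/2 * 3.0

$4225.43


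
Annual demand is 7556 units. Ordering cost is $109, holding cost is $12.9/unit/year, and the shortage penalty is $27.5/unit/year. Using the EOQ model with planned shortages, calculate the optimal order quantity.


Formula: EOQ* = sqrt(2DS/H) * sqrt((H+P)/P)
Base EOQ = sqrt(2*7556*109/12.9) = 357.34 units
Correction = sqrt((12.9+27.5)/27.5) = 1.21206
EOQ* = 357.34 * 1.21206 = 433.1 units

433.1 units


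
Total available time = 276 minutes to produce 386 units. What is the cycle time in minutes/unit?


Formula: CT = Available Time / Number of Units
CT = 276 min / 386 units
CT = 0.72 min/unit

0.72 min/unit


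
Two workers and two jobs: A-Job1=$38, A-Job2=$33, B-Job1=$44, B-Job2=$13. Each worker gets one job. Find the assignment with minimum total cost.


Option 1: A->1 + B->2 = $38 + $13 = $51
Option 2: A->2 + B->1 = $33 + $44 = $77
Min cost = min($51, $77) = $51

$51


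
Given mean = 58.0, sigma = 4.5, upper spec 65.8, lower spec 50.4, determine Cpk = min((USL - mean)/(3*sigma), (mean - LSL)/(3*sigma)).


Cpu = (65.8 - 58.0) / (3 * 4.5) = 0.58
Cpl = (58.0 - 50.4) / (3 * 4.5) = 0.56
Cpk = min(0.58, 0.56) = 0.56

0.56


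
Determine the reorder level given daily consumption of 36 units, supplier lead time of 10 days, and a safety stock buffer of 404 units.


Formula: ROP = (Daily Demand * Lead Time) + Safety Stock
Demand during lead time = 36 * 10 = 360 units
ROP = 360 + 404 = 764 units

764 units


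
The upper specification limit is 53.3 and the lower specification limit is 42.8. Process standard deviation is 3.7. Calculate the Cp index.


Cp = (53.3 - 42.8) / (6 * 3.7)

0.47


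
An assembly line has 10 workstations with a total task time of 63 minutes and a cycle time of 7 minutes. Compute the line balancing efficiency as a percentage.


Formula: Efficiency = Sum of Task Times / (N_stations * CT) * 100
Total station capacity = 10 stations * 7 min = 70 min
Efficiency = 63 / 70 * 100 = 90.0%

90.0%


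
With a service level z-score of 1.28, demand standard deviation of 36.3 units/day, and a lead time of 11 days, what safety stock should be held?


Formula: SS = z * sigma_d * sqrt(LT)
sqrt(LT) = sqrt(11) = 3.3166
SS = 1.28 * 36.3 * 3.3166
SS = 154.1 units

154.1 units


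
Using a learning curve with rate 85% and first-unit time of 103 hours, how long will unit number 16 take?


Formula: T_n = T_1 * (learning_rate)^(log2(n)) where learning_rate = rate/100
Doublings = log2(16) = 4
T_n = 103 * 0.85^4
T_n = 103 * 0.522 = 53.8 hours

53.8 hours


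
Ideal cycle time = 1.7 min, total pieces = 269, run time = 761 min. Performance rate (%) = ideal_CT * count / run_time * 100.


Formula: Performance = (Ideal CT * Total Count) / Run Time * 100
Ideal output time = 1.7 * 269 = 457.3 min
Performance = 457.3 / 761 * 100 = 60.1%

60.1%


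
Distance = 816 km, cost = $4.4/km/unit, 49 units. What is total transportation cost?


TC = dist * cost * units = 816 * 4.4 * 49 = $175929.60

$175929.60


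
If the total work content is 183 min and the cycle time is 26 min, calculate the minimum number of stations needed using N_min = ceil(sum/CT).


Formula: N_min = ceil(Sum of Task Times / Cycle Time)
N_min = ceil(183 min / 26 min) = ceil(7.0385)
N_min = 8 stations

8


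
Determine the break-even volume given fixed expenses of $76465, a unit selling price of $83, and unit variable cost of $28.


Formula: BEQ = Fixed Costs / (Price - Variable Cost)
Contribution margin = $83 - $28 = $55/unit
BEQ = ceil($76465 / $55/unit) = ceil(1390.27) = 1391 units

1391 units


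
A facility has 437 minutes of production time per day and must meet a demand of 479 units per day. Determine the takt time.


Formula: Takt Time = Available Production Time / Customer Demand
Takt = 437 min/day / 479 units/day
Takt = 0.91 min/unit

0.91 min/unit


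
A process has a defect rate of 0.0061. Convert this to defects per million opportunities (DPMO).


DPMO = defect_rate * 1000000 = 0.0061 * 1000000

6100


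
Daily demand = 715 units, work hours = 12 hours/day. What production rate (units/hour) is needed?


Formula: Production Rate = Daily Demand / Available Hours
Rate = 715 units/day / 12 hours/day
Rate = 59.6 units/hour

59.6 units/hour


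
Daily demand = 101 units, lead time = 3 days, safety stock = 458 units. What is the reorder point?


Formula: ROP = (Daily Demand * Lead Time) + Safety Stock
Demand during lead time = 101 * 3 = 303 units
ROP = 303 + 458 = 761 units

761 units


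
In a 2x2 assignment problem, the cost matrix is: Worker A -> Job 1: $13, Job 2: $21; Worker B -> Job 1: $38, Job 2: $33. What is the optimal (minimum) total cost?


Option 1: A->1 + B->2 = $13 + $33 = $46
Option 2: A->2 + B->1 = $21 + $38 = $59
Min cost = min($46, $59) = $46

$46


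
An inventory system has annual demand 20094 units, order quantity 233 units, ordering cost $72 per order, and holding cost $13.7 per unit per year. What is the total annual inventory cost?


TC = 20094/233 * 72 + 233/2 * 13.7

$7805.35


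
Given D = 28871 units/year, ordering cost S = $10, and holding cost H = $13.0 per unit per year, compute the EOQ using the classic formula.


Formula: EOQ = sqrt(2 * D * S / H)
Numerator: 2 * 28871 * 10 = 577420
2DS/H = 577420 / 13.0 = 44416.9
EOQ = sqrt(44416.9) = 210.8 units

210.8 units


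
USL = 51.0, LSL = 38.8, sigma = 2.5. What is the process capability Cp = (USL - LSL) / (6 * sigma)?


Cp = (51.0 - 38.8) / (6 * 2.5)

0.81


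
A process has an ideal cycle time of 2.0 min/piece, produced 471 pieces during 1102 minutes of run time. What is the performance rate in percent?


Formula: Performance = (Ideal CT * Total Count) / Run Time * 100
Ideal output time = 2.0 * 471 = 942.0 min
Performance = 942.0 / 1102 * 100 = 85.5%

85.5%


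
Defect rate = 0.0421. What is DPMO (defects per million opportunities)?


DPMO = defect_rate * 1000000 = 0.0421 * 1000000

42100


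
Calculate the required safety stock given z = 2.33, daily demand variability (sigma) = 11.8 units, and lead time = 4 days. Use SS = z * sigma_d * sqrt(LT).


Formula: SS = z * sigma_d * sqrt(LT)
sqrt(LT) = sqrt(4) = 2.0
SS = 2.33 * 11.8 * 2.0
SS = 55.0 units

55.0 units


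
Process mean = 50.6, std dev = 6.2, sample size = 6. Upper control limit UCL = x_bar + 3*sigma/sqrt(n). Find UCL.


UCL = 50.6 + 3 * 6.2 / sqrt(6)

58.19


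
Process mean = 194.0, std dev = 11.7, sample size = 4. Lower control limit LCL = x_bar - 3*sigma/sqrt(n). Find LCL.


LCL = 194.0 - 3 * 11.7 / sqrt(4)

176.45


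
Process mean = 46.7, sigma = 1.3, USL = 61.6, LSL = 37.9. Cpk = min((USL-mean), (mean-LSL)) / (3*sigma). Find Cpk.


Cpu = (61.6 - 46.7) / (3 * 1.3) = 3.82
Cpl = (46.7 - 37.9) / (3 * 1.3) = 2.26
Cpk = min(3.82, 2.26) = 2.26

2.26


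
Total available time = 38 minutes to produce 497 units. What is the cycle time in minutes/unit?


Formula: CT = Available Time / Number of Units
CT = 38 min / 497 units
CT = 0.08 min/unit

0.08 min/unit


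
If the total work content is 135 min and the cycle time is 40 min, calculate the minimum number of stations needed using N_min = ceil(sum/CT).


Formula: N_min = ceil(Sum of Task Times / Cycle Time)
N_min = ceil(135 min / 40 min) = ceil(3.375)
N_min = 4 stations

4


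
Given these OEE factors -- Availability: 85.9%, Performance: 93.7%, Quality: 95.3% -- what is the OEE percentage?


Formula: OEE = Availability * Performance * Quality / 10000
A * P = 85.9% * 93.7% / 100 = 80.49%
OEE = 80.49% * 95.3% / 100 = 76.7%

76.7%


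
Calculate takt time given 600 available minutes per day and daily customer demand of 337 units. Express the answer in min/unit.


Formula: Takt Time = Available Production Time / Customer Demand
Takt = 600 min/day / 337 units/day
Takt = 1.78 min/unit

1.78 min/unit


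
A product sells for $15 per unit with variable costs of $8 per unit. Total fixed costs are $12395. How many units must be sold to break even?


Formula: BEQ = Fixed Costs / (Price - Variable Cost)
Contribution margin = $15 - $8 = $7/unit
BEQ = ceil($12395 / $7/unit) = ceil(1770.71) = 1771 units

1771 units


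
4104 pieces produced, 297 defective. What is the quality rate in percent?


Formula: Quality Rate = Good Pieces / Total Pieces * 100
Good pieces = 4104 - 297 = 3807
QR = 3807 / 4104 * 100 = 92.8%

92.8%


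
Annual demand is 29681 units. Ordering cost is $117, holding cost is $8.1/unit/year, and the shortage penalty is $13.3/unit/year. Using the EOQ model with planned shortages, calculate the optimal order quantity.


Formula: EOQ* = sqrt(2DS/H) * sqrt((H+P)/P)
Base EOQ = sqrt(2*29681*117/8.1) = 925.99 units
Correction = sqrt((8.1+13.3)/13.3) = 1.26847
EOQ* = 925.99 * 1.26847 = 1174.6 units

1174.6 units


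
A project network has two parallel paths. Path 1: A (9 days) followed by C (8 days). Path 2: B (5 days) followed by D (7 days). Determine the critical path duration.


Path 1 = 9 + 8 = 17 days
Path 2 = 5 + 7 = 12 days
Duration = max(17, 12) = 17 days

17 days


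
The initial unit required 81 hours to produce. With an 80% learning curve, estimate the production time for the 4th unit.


Formula: T_n = T_1 * (learning_rate)^(log2(n)) where learning_rate = rate/100
Doublings = log2(4) = 2
T_n = 81 * 0.8^2
T_n = 81 * 0.64 = 51.8 hours

51.8 hours


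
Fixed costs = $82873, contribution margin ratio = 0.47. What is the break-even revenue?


Formula: BER = Fixed Costs / Contribution Margin Ratio
BER = $82873 / 0.47
BER = $176325.53 (to the nearest cent)

$176325.53


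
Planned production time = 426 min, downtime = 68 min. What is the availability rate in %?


Formula: Availability = (Planned Time - Downtime) / Planned Time * 100
Uptime = 426 - 68 = 358 min
Availability = 358 / 426 * 100 = 84.0%

84.0%


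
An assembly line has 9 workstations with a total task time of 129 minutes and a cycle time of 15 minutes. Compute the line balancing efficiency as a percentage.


Formula: Efficiency = Sum of Task Times / (N_stations * CT) * 100
Total station capacity = 9 stations * 15 min = 135 min
Efficiency = 129 / 135 * 100 = 95.6%

95.6%


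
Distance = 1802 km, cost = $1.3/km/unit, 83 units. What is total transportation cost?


TC = dist * cost * units = 1802 * 1.3 * 83 = $194435.80

$194435.80


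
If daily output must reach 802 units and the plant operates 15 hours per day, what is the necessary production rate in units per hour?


Formula: Production Rate = Daily Demand / Available Hours
Rate = 802 units/day / 15 hours/day
Rate = 53.5 units/hour

53.5 units/hour


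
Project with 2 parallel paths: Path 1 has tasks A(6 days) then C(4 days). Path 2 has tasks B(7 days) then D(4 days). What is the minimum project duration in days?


Path 1 = 6 + 4 = 10 days
Path 2 = 7 + 4 = 11 days
Duration = max(10, 11) = 11 days

11 days


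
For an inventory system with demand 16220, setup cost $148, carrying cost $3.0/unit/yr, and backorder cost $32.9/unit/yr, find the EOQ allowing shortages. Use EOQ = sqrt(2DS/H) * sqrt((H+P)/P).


Formula: EOQ* = sqrt(2DS/H) * sqrt((H+P)/P)
Base EOQ = sqrt(2*16220*148/3.0) = 1265.06 units
Correction = sqrt((3.0+32.9)/32.9) = 1.0446
EOQ* = 1265.06 * 1.0446 = 1321.5 units

1321.5 units


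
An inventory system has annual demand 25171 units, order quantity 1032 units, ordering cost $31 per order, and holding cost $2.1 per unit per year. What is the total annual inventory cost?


TC = 25171/1032 * 31 + 1032/2 * 2.1

$1839.71


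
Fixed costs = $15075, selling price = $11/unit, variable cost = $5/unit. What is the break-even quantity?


Formula: BEQ = Fixed Costs / (Price - Variable Cost)
Contribution margin = $11 - $5 = $6/unit
BEQ = ceil($15075 / $6/unit) = ceil(2512.5) = 2513 units

2513 units


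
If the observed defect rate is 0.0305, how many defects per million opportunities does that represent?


DPMO = defect_rate * 1000000 = 0.0305 * 1000000

30500


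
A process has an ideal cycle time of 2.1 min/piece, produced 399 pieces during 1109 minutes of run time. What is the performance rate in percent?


Formula: Performance = (Ideal CT * Total Count) / Run Time * 100
Ideal output time = 2.1 * 399 = 837.9 min
Performance = 837.9 / 1109 * 100 = 75.6%

75.6%


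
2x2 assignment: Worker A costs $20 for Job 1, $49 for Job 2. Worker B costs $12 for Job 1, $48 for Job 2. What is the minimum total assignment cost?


Option 1: A->1 + B->2 = $20 + $48 = $68
Option 2: A->2 + B->1 = $49 + $12 = $61
Min cost = min($68, $61) = $61

$61


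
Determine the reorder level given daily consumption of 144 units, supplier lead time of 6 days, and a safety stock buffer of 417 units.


Formula: ROP = (Daily Demand * Lead Time) + Safety Stock
Demand during lead time = 144 * 6 = 864 units
ROP = 864 + 417 = 1281 units

1281 units


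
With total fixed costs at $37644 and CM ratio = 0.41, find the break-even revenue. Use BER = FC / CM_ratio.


Formula: BER = Fixed Costs / Contribution Margin Ratio
BER = $37644 / 0.41
BER = $91814.63 (to the nearest cent)

$91814.63


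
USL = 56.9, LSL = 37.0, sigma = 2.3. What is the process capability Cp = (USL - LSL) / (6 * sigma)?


Cp = (56.9 - 37.0) / (6 * 2.3)

1.44


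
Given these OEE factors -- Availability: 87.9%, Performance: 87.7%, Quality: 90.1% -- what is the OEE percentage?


Formula: OEE = Availability * Performance * Quality / 10000
A * P = 87.9% * 87.7% / 100 = 77.09%
OEE = 77.09% * 90.1% / 100 = 69.5%

69.5%


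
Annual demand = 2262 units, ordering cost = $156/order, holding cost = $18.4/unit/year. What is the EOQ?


Formula: EOQ = sqrt(2 * D * S / H)
Numerator: 2 * 2262 * 156 = 705744
2DS/H = 705744 / 18.4 = 38355.7
EOQ = sqrt(38355.7) = 195.8 units

195.8 units


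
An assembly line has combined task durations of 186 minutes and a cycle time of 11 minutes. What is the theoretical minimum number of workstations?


Formula: N_min = ceil(Sum of Task Times / Cycle Time)
N_min = ceil(186 min / 11 min) = ceil(16.9091)
N_min = 17 stations

17


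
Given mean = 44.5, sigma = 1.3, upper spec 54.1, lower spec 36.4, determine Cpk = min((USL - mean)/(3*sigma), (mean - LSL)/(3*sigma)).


Cpu = (54.1 - 44.5) / (3 * 1.3) = 2.46
Cpl = (44.5 - 36.4) / (3 * 1.3) = 2.08
Cpk = min(2.46, 2.08) = 2.08

2.08


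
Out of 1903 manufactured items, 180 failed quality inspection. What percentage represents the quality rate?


Formula: Quality Rate = Good Pieces / Total Pieces * 100
Good pieces = 1903 - 180 = 1723
QR = 1723 / 1903 * 100 = 90.5%

90.5%


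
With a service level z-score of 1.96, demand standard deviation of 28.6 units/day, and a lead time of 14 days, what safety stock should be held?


Formula: SS = z * sigma_d * sqrt(LT)
sqrt(LT) = sqrt(14) = 3.7417
SS = 1.96 * 28.6 * 3.7417
SS = 209.7 units

209.7 units


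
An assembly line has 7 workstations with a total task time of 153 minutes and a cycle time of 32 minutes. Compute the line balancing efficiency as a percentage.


Formula: Efficiency = Sum of Task Times / (N_stations * CT) * 100
Total station capacity = 7 stations * 32 min = 224 min
Efficiency = 153 / 224 * 100 = 68.3%

68.3%


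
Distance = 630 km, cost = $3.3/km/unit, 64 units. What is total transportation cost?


TC = dist * cost * units = 630 * 3.3 * 64 = $133056.00

$133056.00


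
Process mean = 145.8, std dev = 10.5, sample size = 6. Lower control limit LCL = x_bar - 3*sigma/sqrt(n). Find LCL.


LCL = 145.8 - 3 * 10.5 / sqrt(6)

132.94


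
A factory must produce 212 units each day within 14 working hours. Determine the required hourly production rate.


Formula: Production Rate = Daily Demand / Available Hours
Rate = 212 units/day / 14 hours/day
Rate = 15.1 units/hour

15.1 units/hour


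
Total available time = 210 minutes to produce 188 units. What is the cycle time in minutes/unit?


Formula: CT = Available Time / Number of Units
CT = 210 min / 188 units
CT = 1.12 min/unit

1.12 min/unit


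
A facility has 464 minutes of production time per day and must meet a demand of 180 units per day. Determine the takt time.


Formula: Takt Time = Available Production Time / Customer Demand
Takt = 464 min/day / 180 units/day
Takt = 2.58 min/unit

2.58 min/unit


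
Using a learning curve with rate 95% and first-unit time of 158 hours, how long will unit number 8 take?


Formula: T_n = T_1 * (learning_rate)^(log2(n)) where learning_rate = rate/100
Doublings = log2(8) = 3
T_n = 158 * 0.95^3
T_n = 158 * 0.8574 = 135.5 hours

135.5 hours


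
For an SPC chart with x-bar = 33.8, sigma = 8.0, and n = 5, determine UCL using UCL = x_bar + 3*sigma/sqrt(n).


UCL = 33.8 + 3 * 8.0 / sqrt(5)

44.53


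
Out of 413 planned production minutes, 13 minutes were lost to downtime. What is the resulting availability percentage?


Formula: Availability = (Planned Time - Downtime) / Planned Time * 100
Uptime = 413 - 13 = 400 min
Availability = 400 / 413 * 100 = 96.9%

96.9%


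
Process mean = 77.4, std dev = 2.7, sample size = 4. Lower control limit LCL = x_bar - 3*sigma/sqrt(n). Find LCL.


LCL = 77.4 - 3 * 2.7 / sqrt(4)

73.35


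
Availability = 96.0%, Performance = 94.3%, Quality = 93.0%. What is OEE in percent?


Formula: OEE = Availability * Performance * Quality / 10000
A * P = 96.0% * 94.3% / 100 = 90.53%
OEE = 90.53% * 93.0% / 100 = 84.2%

84.2%


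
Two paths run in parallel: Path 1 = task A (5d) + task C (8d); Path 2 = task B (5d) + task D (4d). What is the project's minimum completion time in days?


Path 1 = 5 + 8 = 13 days
Path 2 = 5 + 4 = 9 days
Duration = max(13, 9) = 13 days

13 days


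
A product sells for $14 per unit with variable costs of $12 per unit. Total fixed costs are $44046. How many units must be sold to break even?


Formula: BEQ = Fixed Costs / (Price - Variable Cost)
Contribution margin = $14 - $12 = $2/unit
BEQ = ceil($44046 / $2/unit) = ceil(22023.0) = 22023 units

22023 units


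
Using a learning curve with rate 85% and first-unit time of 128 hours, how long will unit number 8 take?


Formula: T_n = T_1 * (learning_rate)^(log2(n)) where learning_rate = rate/100
Doublings = log2(8) = 3
T_n = 128 * 0.85^3
T_n = 128 * 0.6141 = 78.6 hours

78.6 hours


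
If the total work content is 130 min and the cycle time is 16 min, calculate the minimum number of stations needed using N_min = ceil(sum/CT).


Formula: N_min = ceil(Sum of Task Times / Cycle Time)
N_min = ceil(130 min / 16 min) = ceil(8.125)
N_min = 9 stations

9


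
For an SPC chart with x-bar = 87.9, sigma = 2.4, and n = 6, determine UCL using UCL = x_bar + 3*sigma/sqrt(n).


UCL = 87.9 + 3 * 2.4 / sqrt(6)

90.84


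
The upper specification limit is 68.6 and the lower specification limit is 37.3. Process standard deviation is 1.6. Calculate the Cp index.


Cp = (68.6 - 37.3) / (6 * 1.6)

3.26


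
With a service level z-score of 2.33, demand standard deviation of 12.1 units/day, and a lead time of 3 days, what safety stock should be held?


Formula: SS = z * sigma_d * sqrt(LT)
sqrt(LT) = sqrt(3) = 1.7321
SS = 2.33 * 12.1 * 1.7321
SS = 48.8 units

48.8 units


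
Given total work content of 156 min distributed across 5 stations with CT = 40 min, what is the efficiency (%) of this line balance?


Formula: Efficiency = Sum of Task Times / (N_stations * CT) * 100
Total station capacity = 5 stations * 40 min = 200 min
Efficiency = 156 / 200 * 100 = 78.0%

78.0%


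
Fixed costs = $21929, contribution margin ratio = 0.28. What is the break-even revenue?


Formula: BER = Fixed Costs / Contribution Margin Ratio
BER = $21929 / 0.28
BER = $78317.86 (to the nearest cent)

$78317.86


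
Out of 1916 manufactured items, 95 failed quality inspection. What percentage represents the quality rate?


Formula: Quality Rate = Good Pieces / Total Pieces * 100
Good pieces = 1916 - 95 = 1821
QR = 1821 / 1916 * 100 = 95.0%

95.0%


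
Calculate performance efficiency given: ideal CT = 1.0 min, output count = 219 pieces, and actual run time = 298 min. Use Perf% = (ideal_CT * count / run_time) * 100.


Formula: Performance = (Ideal CT * Total Count) / Run Time * 100
Ideal output time = 1.0 * 219 = 219.0 min
Performance = 219.0 / 298 * 100 = 73.5%

73.5%


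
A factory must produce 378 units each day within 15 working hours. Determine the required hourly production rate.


Formula: Production Rate = Daily Demand / Available Hours
Rate = 378 units/day / 15 hours/day
Rate = 25.2 units/hour

25.2 units/hour


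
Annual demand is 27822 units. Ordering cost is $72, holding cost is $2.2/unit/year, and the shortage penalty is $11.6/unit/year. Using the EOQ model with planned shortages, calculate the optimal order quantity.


Formula: EOQ* = sqrt(2DS/H) * sqrt((H+P)/P)
Base EOQ = sqrt(2*27822*72/2.2) = 1349.47 units
Correction = sqrt((2.2+11.6)/11.6) = 1.09071
EOQ* = 1349.47 * 1.09071 = 1471.9 units

1471.9 units


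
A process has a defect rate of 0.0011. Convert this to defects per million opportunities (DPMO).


DPMO = defect_rate * 1000000 = 0.0011 * 1000000

1100


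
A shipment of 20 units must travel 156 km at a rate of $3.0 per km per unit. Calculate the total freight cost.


TC = dist * cost * units = 156 * 3.0 * 20 = $9360.00

$9360.00


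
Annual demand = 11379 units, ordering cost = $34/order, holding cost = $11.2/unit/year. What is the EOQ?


Formula: EOQ = sqrt(2 * D * S / H)
Numerator: 2 * 11379 * 34 = 773772
2DS/H = 773772 / 11.2 = 69086.8
EOQ = sqrt(69086.8) = 262.8 units

262.8 units


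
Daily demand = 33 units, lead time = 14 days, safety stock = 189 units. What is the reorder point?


Formula: ROP = (Daily Demand * Lead Time) + Safety Stock
Demand during lead time = 33 * 14 = 462 units
ROP = 462 + 189 = 651 units

651 units


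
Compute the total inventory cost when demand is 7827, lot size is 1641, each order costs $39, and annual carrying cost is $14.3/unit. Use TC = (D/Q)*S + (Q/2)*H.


TC = 7827/1641 * 39 + 1641/2 * 14.3

$11919.17


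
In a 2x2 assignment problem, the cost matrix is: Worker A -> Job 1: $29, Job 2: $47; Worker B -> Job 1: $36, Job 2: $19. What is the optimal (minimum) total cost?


Option 1: A->1 + B->2 = $29 + $19 = $48
Option 2: A->2 + B->1 = $47 + $36 = $83
Min cost = min($48, $83) = $48

$48


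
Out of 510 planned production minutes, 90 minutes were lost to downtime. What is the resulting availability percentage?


Formula: Availability = (Planned Time - Downtime) / Planned Time * 100
Uptime = 510 - 90 = 420 min
Availability = 420 / 510 * 100 = 82.4%

82.4%


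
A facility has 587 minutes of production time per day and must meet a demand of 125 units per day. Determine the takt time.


Formula: Takt Time = Available Production Time / Customer Demand
Takt = 587 min/day / 125 units/day
Takt = 4.7 min/unit

4.7 min/unit


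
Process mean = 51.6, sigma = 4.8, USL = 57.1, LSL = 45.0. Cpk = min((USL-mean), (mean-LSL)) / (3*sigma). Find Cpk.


Cpu = (57.1 - 51.6) / (3 * 4.8) = 0.38
Cpl = (51.6 - 45.0) / (3 * 4.8) = 0.46
Cpk = min(0.38, 0.46) = 0.38

0.38


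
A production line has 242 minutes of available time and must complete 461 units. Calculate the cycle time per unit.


Formula: CT = Available Time / Number of Units
CT = 242 min / 461 units
CT = 0.52 min/unit

0.52 min/unit


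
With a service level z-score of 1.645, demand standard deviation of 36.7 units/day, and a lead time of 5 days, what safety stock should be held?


Formula: SS = z * sigma_d * sqrt(LT)
sqrt(LT) = sqrt(5) = 2.2361
SS = 1.645 * 36.7 * 2.2361
SS = 135.0 units

135.0 units


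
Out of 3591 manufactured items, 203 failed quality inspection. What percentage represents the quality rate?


Formula: Quality Rate = Good Pieces / Total Pieces * 100
Good pieces = 3591 - 203 = 3388
QR = 3388 / 3591 * 100 = 94.3%

94.3%


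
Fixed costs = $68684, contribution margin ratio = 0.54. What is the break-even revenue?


Formula: BER = Fixed Costs / Contribution Margin Ratio
BER = $68684 / 0.54
BER = $127192.59 (to the nearest cent)

$127192.59


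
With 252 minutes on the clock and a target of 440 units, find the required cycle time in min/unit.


Formula: CT = Available Time / Number of Units
CT = 252 min / 440 units
CT = 0.57 min/unit

0.57 min/unit


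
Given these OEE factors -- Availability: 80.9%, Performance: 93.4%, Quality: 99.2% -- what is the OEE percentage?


Formula: OEE = Availability * Performance * Quality / 10000
A * P = 80.9% * 93.4% / 100 = 75.56%
OEE = 75.56% * 99.2% / 100 = 75.0%

75.0%


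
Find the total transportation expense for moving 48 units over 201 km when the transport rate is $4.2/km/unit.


TC = dist * cost * units = 201 * 4.2 * 48 = $40521.60

$40521.60


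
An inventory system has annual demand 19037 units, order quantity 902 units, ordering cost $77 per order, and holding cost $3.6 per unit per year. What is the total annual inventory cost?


TC = 19037/902 * 77 + 902/2 * 3.6

$3248.71


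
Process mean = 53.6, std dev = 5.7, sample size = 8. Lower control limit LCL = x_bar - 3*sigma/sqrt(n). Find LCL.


LCL = 53.6 - 3 * 5.7 / sqrt(8)

47.55


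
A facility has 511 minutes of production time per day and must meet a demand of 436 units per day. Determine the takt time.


Formula: Takt Time = Available Production Time / Customer Demand
Takt = 511 min/day / 436 units/day
Takt = 1.17 min/unit

1.17 min/unit


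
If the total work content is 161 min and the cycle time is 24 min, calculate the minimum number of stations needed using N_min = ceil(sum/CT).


Formula: N_min = ceil(Sum of Task Times / Cycle Time)
N_min = ceil(161 min / 24 min) = ceil(6.7083)
N_min = 7 stations

7


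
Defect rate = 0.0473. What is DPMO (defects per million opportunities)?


DPMO = defect_rate * 1000000 = 0.0473 * 1000000

47300


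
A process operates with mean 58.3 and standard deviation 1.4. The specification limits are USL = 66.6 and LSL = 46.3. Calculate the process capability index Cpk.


Cpu = (66.6 - 58.3) / (3 * 1.4) = 1.98
Cpl = (58.3 - 46.3) / (3 * 1.4) = 2.86
Cpk = min(1.98, 2.86) = 1.98

1.98


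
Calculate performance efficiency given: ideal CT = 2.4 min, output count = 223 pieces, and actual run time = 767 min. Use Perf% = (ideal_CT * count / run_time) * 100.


Formula: Performance = (Ideal CT * Total Count) / Run Time * 100
Ideal output time = 2.4 * 223 = 535.2 min
Performance = 535.2 / 767 * 100 = 69.8%

69.8%


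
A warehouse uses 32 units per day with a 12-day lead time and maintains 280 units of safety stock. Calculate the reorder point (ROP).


Formula: ROP = (Daily Demand * Lead Time) + Safety Stock
Demand during lead time = 32 * 12 = 384 units
ROP = 384 + 280 = 664 units

664 units


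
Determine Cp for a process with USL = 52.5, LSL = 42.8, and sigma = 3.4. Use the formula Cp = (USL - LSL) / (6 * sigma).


Cp = (52.5 - 42.8) / (6 * 3.4)

0.48


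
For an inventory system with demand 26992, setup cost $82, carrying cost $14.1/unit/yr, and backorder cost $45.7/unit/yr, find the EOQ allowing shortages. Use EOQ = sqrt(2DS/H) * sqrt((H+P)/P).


Formula: EOQ* = sqrt(2DS/H) * sqrt((H+P)/P)
Base EOQ = sqrt(2*26992*82/14.1) = 560.31 units
Correction = sqrt((14.1+45.7)/45.7) = 1.14391
EOQ* = 560.31 * 1.14391 = 640.9 units

640.9 units


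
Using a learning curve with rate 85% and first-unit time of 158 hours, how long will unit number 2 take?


Formula: T_n = T_1 * (learning_rate)^(log2(n)) where learning_rate = rate/100
Doublings = log2(2) = 1
T_n = 158 * 0.85^1
T_n = 158 * 0.85 = 134.3 hours

134.3 hours


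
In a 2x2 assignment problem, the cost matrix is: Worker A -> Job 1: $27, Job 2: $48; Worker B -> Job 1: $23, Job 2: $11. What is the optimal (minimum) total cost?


Option 1: A->1 + B->2 = $27 + $11 = $38
Option 2: A->2 + B->1 = $48 + $23 = $71
Min cost = min($38, $71) = $38

$38


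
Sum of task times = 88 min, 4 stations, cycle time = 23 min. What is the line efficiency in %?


Formula: Efficiency = Sum of Task Times / (N_stations * CT) * 100
Total station capacity = 4 stations * 23 min = 92 min
Efficiency = 88 / 92 * 100 = 95.7%

95.7%


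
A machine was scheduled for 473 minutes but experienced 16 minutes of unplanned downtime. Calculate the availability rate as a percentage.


Formula: Availability = (Planned Time - Downtime) / Planned Time * 100
Uptime = 473 - 16 = 457 min
Availability = 457 / 473 * 100 = 96.6%

96.6%


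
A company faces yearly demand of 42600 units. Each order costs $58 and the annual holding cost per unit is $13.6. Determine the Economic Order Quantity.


Formula: EOQ = sqrt(2 * D * S / H)
Numerator: 2 * 42600 * 58 = 4941600
2DS/H = 4941600 / 13.6 = 363352.9
EOQ = sqrt(363352.9) = 602.8 units

602.8 units


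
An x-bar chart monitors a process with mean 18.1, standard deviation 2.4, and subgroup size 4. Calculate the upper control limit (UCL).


UCL = 18.1 + 3 * 2.4 / sqrt(4)

21.7


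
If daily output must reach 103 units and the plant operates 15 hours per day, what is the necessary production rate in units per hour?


Formula: Production Rate = Daily Demand / Available Hours
Rate = 103 units/day / 15 hours/day
Rate = 6.9 units/hour

6.9 units/hour


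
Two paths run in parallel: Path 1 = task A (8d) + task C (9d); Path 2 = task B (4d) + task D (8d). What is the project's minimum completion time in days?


Path 1 = 8 + 9 = 17 days
Path 2 = 4 + 8 = 12 days
Duration = max(17, 12) = 17 days

17 days


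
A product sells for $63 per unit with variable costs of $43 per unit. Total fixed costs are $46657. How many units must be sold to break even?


Formula: BEQ = Fixed Costs / (Price - Variable Cost)
Contribution margin = $63 - $43 = $20/unit
BEQ = ceil($46657 / $20/unit) = ceil(2332.85) = 2333 units

2333 units


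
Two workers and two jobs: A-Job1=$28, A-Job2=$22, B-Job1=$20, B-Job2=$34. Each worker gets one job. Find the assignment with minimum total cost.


Option 1: A->1 + B->2 = $28 + $34 = $62
Option 2: A->2 + B->1 = $22 + $20 = $42
Min cost = min($62, $42) = $42

$42


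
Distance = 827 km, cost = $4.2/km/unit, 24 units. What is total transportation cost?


TC = dist * cost * units = 827 * 4.2 * 24 = $83361.60

$83361.60


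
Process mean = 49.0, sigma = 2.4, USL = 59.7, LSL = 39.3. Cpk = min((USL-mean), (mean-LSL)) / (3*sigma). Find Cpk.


Cpu = (59.7 - 49.0) / (3 * 2.4) = 1.49
Cpl = (49.0 - 39.3) / (3 * 2.4) = 1.35
Cpk = min(1.49, 1.35) = 1.35

1.35


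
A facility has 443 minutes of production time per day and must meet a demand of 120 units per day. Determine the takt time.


Formula: Takt Time = Available Production Time / Customer Demand
Takt = 443 min/day / 120 units/day
Takt = 3.69 min/unit

3.69 min/unit


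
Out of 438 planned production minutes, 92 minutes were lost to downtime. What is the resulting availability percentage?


Formula: Availability = (Planned Time - Downtime) / Planned Time * 100
Uptime = 438 - 92 = 346 min
Availability = 346 / 438 * 100 = 79.0%

79.0%


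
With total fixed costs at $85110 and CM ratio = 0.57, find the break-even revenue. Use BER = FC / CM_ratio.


Formula: BER = Fixed Costs / Contribution Margin Ratio
BER = $85110 / 0.57
BER = $149315.79 (to the nearest cent)

$149315.79


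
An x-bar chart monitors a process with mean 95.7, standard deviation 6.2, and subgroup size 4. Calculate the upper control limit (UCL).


UCL = 95.7 + 3 * 6.2 / sqrt(4)

105.0


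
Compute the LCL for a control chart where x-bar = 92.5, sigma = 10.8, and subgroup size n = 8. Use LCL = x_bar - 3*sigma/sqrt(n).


LCL = 92.5 - 3 * 10.8 / sqrt(8)

81.04


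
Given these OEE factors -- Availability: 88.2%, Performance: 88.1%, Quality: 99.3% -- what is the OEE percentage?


Formula: OEE = Availability * Performance * Quality / 10000
A * P = 88.2% * 88.1% / 100 = 77.7%
OEE = 77.7% * 99.3% / 100 = 77.2%

77.2%


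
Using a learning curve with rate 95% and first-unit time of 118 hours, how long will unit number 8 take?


Formula: T_n = T_1 * (learning_rate)^(log2(n)) where learning_rate = rate/100
Doublings = log2(8) = 3
T_n = 118 * 0.95^3
T_n = 118 * 0.8574 = 101.2 hours

101.2 hours


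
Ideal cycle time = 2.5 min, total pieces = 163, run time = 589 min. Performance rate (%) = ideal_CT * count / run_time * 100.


Formula: Performance = (Ideal CT * Total Count) / Run Time * 100
Ideal output time = 2.5 * 163 = 407.5 min
Performance = 407.5 / 589 * 100 = 69.2%

69.2%


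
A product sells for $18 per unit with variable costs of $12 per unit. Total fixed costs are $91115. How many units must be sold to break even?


Formula: BEQ = Fixed Costs / (Price - Variable Cost)
Contribution margin = $18 - $12 = $6/unit
BEQ = ceil($91115 / $6/unit) = ceil(15185.83) = 15186 units

15186 units


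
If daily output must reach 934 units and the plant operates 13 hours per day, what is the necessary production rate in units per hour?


Formula: Production Rate = Daily Demand / Available Hours
Rate = 934 units/day / 13 hours/day
Rate = 71.8 units/hour

71.8 units/hour


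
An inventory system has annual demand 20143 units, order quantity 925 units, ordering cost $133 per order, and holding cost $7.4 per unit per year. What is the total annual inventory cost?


TC = 20143/925 * 133 + 925/2 * 7.4

$6318.74


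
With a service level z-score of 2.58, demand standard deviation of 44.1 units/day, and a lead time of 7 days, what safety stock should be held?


Formula: SS = z * sigma_d * sqrt(LT)
sqrt(LT) = sqrt(7) = 2.6458
SS = 2.58 * 44.1 * 2.6458
SS = 301.0 units

301.0 units


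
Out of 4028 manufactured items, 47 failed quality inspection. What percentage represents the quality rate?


Formula: Quality Rate = Good Pieces / Total Pieces * 100
Good pieces = 4028 - 47 = 3981
QR = 3981 / 4028 * 100 = 98.8%

98.8%


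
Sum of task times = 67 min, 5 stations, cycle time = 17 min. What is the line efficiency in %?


Formula: Efficiency = Sum of Task Times / (N_stations * CT) * 100
Total station capacity = 5 stations * 17 min = 85 min
Efficiency = 67 / 85 * 100 = 78.8%

78.8%


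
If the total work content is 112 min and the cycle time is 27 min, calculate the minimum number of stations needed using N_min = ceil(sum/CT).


Formula: N_min = ceil(Sum of Task Times / Cycle Time)
N_min = ceil(112 min / 27 min) = ceil(4.1481)
N_min = 5 stations

5


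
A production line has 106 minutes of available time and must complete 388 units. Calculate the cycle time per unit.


Formula: CT = Available Time / Number of Units
CT = 106 min / 388 units
CT = 0.27 min/unit

0.27 min/unit


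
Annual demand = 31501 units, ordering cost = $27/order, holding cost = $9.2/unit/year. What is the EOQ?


Formula: EOQ = sqrt(2 * D * S / H)
Numerator: 2 * 31501 * 27 = 1701054
2DS/H = 1701054 / 9.2 = 184897.2
EOQ = sqrt(184897.2) = 430.0 units

430.0 units


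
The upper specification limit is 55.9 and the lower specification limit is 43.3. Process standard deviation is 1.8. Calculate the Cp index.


Cp = (55.9 - 43.3) / (6 * 1.8)

1.17


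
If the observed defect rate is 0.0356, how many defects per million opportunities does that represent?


DPMO = defect_rate * 1000000 = 0.0356 * 1000000

35600


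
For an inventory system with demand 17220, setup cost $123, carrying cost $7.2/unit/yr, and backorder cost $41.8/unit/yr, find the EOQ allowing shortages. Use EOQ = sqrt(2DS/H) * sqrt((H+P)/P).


Formula: EOQ* = sqrt(2DS/H) * sqrt((H+P)/P)
Base EOQ = sqrt(2*17220*123/7.2) = 767.04 units
Correction = sqrt((7.2+41.8)/41.8) = 1.0827
EOQ* = 767.04 * 1.0827 = 830.5 units

830.5 units


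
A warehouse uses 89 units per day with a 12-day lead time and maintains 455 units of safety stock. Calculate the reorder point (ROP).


Formula: ROP = (Daily Demand * Lead Time) + Safety Stock
Demand during lead time = 89 * 12 = 1068 units
ROP = 1068 + 455 = 1523 units

1523 units


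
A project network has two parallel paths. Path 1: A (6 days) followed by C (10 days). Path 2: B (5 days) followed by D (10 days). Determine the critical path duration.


Path 1 = 6 + 10 = 16 days
Path 2 = 5 + 10 = 15 days
Duration = max(16, 15) = 16 days

16 days


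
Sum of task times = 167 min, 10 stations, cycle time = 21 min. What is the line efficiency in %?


Formula: Efficiency = Sum of Task Times / (N_stations * CT) * 100
Total station capacity = 10 stations * 21 min = 210 min
Efficiency = 167 / 210 * 100 = 79.5%

79.5%


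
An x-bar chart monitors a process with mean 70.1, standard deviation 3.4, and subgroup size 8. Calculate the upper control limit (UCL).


UCL = 70.1 + 3 * 3.4 / sqrt(8)

73.71


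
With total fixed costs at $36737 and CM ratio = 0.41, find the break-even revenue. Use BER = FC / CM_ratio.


Formula: BER = Fixed Costs / Contribution Margin Ratio
BER = $36737 / 0.41
BER = $89602.44 (to the nearest cent)

$89602.44


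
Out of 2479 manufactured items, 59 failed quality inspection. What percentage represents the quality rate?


Formula: Quality Rate = Good Pieces / Total Pieces * 100
Good pieces = 2479 - 59 = 2420
QR = 2420 / 2479 * 100 = 97.6%

97.6%


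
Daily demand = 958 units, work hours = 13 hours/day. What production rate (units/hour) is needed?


Formula: Production Rate = Daily Demand / Available Hours
Rate = 958 units/day / 13 hours/day
Rate = 73.7 units/hour

73.7 units/hour


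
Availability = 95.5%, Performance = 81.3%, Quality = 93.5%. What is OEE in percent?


Formula: OEE = Availability * Performance * Quality / 10000
A * P = 95.5% * 81.3% / 100 = 77.64%
OEE = 77.64% * 93.5% / 100 = 72.6%

72.6%


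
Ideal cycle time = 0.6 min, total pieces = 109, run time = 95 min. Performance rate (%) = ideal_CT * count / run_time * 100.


Formula: Performance = (Ideal CT * Total Count) / Run Time * 100
Ideal output time = 0.6 * 109 = 65.4 min
Performance = 65.4 / 95 * 100 = 68.8%

68.8%


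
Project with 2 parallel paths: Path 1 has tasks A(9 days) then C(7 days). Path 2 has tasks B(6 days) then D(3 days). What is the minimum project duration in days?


Path 1 = 9 + 7 = 16 days
Path 2 = 6 + 3 = 9 days
Duration = max(16, 9) = 16 days

16 days


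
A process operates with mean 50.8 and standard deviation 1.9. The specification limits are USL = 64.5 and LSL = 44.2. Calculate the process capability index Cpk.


Cpu = (64.5 - 50.8) / (3 * 1.9) = 2.4
Cpl = (50.8 - 44.2) / (3 * 1.9) = 1.16
Cpk = min(2.4, 1.16) = 1.16

1.16


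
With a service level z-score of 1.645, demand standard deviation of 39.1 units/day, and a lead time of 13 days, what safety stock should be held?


Formula: SS = z * sigma_d * sqrt(LT)
sqrt(LT) = sqrt(13) = 3.6056
SS = 1.645 * 39.1 * 3.6056
SS = 231.9 units

231.9 units


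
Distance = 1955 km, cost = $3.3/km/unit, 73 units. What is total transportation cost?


TC = dist * cost * units = 1955 * 3.3 * 73 = $470959.50

$470959.50


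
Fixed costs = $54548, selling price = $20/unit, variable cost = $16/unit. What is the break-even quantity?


Formula: BEQ = Fixed Costs / (Price - Variable Cost)
Contribution margin = $20 - $16 = $4/unit
BEQ = ceil($54548 / $4/unit) = ceil(13637.0) = 13637 units

13637 units


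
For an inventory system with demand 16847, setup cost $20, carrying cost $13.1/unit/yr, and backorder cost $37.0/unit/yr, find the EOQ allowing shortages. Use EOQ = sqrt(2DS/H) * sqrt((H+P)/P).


Formula: EOQ* = sqrt(2DS/H) * sqrt((H+P)/P)
Base EOQ = sqrt(2*16847*20/13.1) = 226.81 units
Correction = sqrt((13.1+37.0)/37.0) = 1.16364
EOQ* = 226.81 * 1.16364 = 263.9 units

263.9 units
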